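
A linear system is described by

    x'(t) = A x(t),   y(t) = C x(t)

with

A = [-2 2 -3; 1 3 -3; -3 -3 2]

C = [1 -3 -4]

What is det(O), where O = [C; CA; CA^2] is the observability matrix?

-2028

CA = [[7, 5, -2]]
CA^2 = [[-3, 35, -40]]
Observability matrix O = [C; CA; CA^2] = [[1, -3, -4], [7, 5, -2], [-3, 35, -40]]
Expanding along the first row, det(O) = 1·(5·(-40) - (-2)·35) - (-3)·(7·(-40) - (-2)·(-3)) + (-4)·(7·35 - 5·(-3)) = 1·(-130) - (-3)·(-286) + (-4)·260 = -2028
Since det(O) ≠ 0, rank(O) = 3 and the system is completely observable.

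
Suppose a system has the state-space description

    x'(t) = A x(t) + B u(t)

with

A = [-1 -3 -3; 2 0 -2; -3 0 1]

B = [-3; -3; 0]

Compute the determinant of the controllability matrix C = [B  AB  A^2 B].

AB = [[12], [-6], [9]]
A^2B = [[-21], [6], [-27]]
Controllability matrix C = [B  AB  A^2B] = [[-3, 12, -21], [-3, -6, 6], [0, 9, -27]]
Expanding along the first row, det(C) = (-3)·((-6)·(-27) - 6·9) - 12·((-3)·(-27) - 6·0) + (-21)·((-3)·9 - (-6)·0) = (-3)·108 - 12·81 + (-21)·(-27) = -729
Since det(C) ≠ 0, rank(C) = 3 and the system is completely controllable.

-729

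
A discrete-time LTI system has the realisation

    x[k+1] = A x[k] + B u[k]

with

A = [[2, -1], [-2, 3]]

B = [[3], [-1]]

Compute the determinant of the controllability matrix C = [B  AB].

-20

AB = [[7], [-9]]
Controllability matrix C = [B  AB] = [[3, 7], [-1, -9]]
det(C) = 3·(-9) - 7·(-1) = -27 - (-7) = -20
Since det(C) ≠ 0, rank(C) = 2 and the system is completely controllable.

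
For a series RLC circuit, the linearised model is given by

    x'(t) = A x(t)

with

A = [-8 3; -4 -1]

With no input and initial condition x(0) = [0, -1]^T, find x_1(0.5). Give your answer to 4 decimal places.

-0.1598

det(sI - A) = s^2 - (tr A)s + det A, with tr A = (-8) + (-1) = -9 and det A = (-8)·(-1) - 3·(-4) = 8 - (-12) = 20.
So p(s) = det(sI - A) = s^2 + 9s + 20.
Factor s^2 + 9s + 20: two numbers with sum -9 and product 20 are -4 and -5, so s^2 + 9s + 20 = (s + 4)(s + 5).
Hence p(s) = (s + 4) (s + 5), with roots -5, -4.
The eigenvalues -5, -4 are distinct and real, so A is diagonalisable and x(t) = e^{At} x(0) = V diag(e^{λ_i t}) V^{-1} x(0), where the columns of V are the eigenvectors.
λ = -5: A - (-5)I = [[-3, 3], [-4, 4]]. Row 1 gives (-3)·v1 + 3·v2 = 0, so take v_1 = [1, 1]^T.
λ = -4: A - (-4)I = [[-4, 3], [-4, 3]]. Row 1 gives (-4)·v1 + 3·v2 = 0, so take v_2 = [3, 4]^T.
V = [v_1 v_2] = [[1, 3], [1, 4]] has det V = 1, so V^{-1} = adj(V)/det V = [[4, -3], [-1, 1]].
Modal coordinates z(0) = V^{-1} x(0): 4·0 + (-3)·(-1) = 3; (-1)·0 + 1·(-1) = -1; so z(0) = [3, -1]^T.
x_1(t) = Σ_i (v_i)_1 · z_i(0) · e^{λ_i t} (row 1 of V times the modal terms).
x_1(0.5) = 1·3·e^{-5·0.5} + 3·(-1)·e^{-4·0.5} = 3·0.082085 + (-3)·0.135335 = -0.1598.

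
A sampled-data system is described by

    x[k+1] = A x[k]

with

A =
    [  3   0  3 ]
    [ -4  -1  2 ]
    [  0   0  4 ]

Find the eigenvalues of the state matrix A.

det(zI - A) = z^3 - (tr A)z^2 + (M11 + M22 + M33)z - det A, where Mii is the 2×2 principal minor of A obtained by deleting row i and column i.
tr A = 3 + (-1) + 4 = 6; M11 = (-1)·4 - 2·0 = -4 - 0 = -4; M22 = 3·4 - 3·0 = 12 - 0 = 12; M33 = 3·(-1) - 0·(-4) = -3 - 0 = -3; sum of minors = 5.
det A = 3·((-1)·4 - 2·0) - 0·((-4)·4 - 2·0) + 3·((-4)·0 - (-1)·0) = 3·(-4) - 0·(-16) + 3·0 = -12.
So p(z) = det(zI - A) = z^3 - 6z^2 + 5z + 12.
Rational-root test: any integer root divides 12. Testing small divisors, z = -1 works: p(-1) = -1 + (-6) + (-5) + 12 = 0, so (z + 1) is a factor.
Dividing, p(z) = (z + 1)(z^2 - 7z + 12).
Factor z^2 - 7z + 12: two numbers with sum 7 and product 12 are 4 and 3, so z^2 - 7z + 12 = (z - 4)(z - 3).
Hence p(z) = (z - 4) (z - 3) (z + 1), with roots -1, 3, 4.

-1, 3, 4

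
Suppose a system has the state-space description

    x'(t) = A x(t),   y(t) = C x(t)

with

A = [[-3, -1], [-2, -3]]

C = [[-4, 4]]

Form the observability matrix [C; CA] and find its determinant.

16

CA = [[4, -8]]
Observability matrix O = [C; CA] = [[-4, 4], [4, -8]]
det(O) = (-4)·(-8) - 4·4 = 32 - 16 = 16
Since det(O) ≠ 0, rank(O) = 2 and the system is completely observable.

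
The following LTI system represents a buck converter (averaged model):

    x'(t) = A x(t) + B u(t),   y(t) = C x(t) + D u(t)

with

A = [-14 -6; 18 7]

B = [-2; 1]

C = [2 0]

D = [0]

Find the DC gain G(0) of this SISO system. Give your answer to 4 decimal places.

1.6000

G(0) = C(-A)^{-1}B + D = -C A^{-1} B + D.
det A = 10, so A^{-1} = (1/10)·adj(A) = [[7/10, 3/5], [-9/5, -7/5]]
A^{-1} B = [-4/5, 11/5]^T
C A^{-1} B = -8/5
G(0) = D - C A^{-1} B = 0 - (-8/5) = 8/5 ≈ 1.6000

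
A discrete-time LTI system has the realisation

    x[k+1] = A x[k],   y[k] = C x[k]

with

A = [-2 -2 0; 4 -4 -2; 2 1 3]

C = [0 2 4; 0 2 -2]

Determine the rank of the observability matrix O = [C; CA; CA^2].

3

CA = [[16, -4, 8], [4, -10, -10]]
CA^2 = [[-32, -8, 32], [-68, 22, -10]]
Observability matrix O = [C; CA; CA^2] = [[0, 2, 4], [0, 2, -2], [16, -4, 8], [4, -10, -10], [-32, -8, 32], [-68, 22, -10]]
Take the 3×3 submatrix of O formed by rows 1, 2, 3: [[0, 2, 4], [0, 2, -2], [16, -4, 8]]. Its determinant is 0·(2·8 - (-2)·(-4)) - 2·(0·8 - (-2)·16) + 4·(0·(-4) - 2·16) = 0·8 - 2·32 + 4·(-32) = -192 ≠ 0.
So rank(O) ≥ 3; since O has 3 columns, rank(O) = 3.
rank(O) = 3 = n, so the pair (A, C) is completely observable.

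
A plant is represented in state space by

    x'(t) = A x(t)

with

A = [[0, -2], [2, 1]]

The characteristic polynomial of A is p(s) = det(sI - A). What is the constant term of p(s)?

For a 2×2 matrix, det(sI - A) = s^2 - (tr A)s + det A.
tr A = 1, det A = 4.
So p(s) = s^2 - s + 4.
The constant term is 4.

4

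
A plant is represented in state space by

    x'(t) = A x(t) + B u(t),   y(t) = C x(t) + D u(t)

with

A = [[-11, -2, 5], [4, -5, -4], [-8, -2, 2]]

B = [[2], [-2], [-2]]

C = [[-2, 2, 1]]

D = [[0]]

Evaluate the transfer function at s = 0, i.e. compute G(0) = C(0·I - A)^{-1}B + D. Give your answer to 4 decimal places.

G(0) = C(-A)^{-1}B + D = -C A^{-1} B + D.
det A = -90, so A^{-1} = (1/-90)·adj(A) = [[1/5, 1/15, -11/30], [-4/15, -1/5, 4/15], [8/15, 1/15, -7/10]]
A^{-1} B = [1, -2/3, 7/3]^T
C A^{-1} B = -1
G(0) = D - C A^{-1} B = 0 - (-1) = 1

1.0000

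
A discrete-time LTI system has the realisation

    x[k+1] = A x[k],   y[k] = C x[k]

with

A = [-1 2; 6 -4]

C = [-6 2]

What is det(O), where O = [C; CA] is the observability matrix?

84

CA = [[18, -20]]
Observability matrix O = [C; CA] = [[-6, 2], [18, -20]]
det(O) = (-6)·(-20) - 2·18 = 120 - 36 = 84
Since det(O) ≠ 0, rank(O) = 2 and the system is completely observable.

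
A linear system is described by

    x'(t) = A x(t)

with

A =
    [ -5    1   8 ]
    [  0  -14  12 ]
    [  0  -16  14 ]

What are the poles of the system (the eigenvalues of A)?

det(sI - A) = s^3 - (tr A)s^2 + (M11 + M22 + M33)s - det A, where Mii is the 2×2 principal minor of A obtained by deleting row i and column i.
tr A = (-5) + (-14) + 14 = -5; M11 = (-14)·14 - 12·(-16) = -196 - (-192) = -4; M22 = (-5)·14 - 8·0 = -70 - 0 = -70; M33 = (-5)·(-14) - 1·0 = 70 - 0 = 70; sum of minors = -4.
det A = (-5)·((-14)·14 - 12·(-16)) - 1·(0·14 - 12·0) + 8·(0·(-16) - (-14)·0) = (-5)·(-4) - 1·0 + 8·0 = 20.
So p(s) = det(sI - A) = s^3 + 5s^2 - 4s - 20.
Rational-root test: any integer root divides -20. Testing small divisors, s = -2 works: p(-2) = -8 + 20 + 8 + (-20) = 0, so (s + 2) is a factor.
Dividing, p(s) = (s + 2)(s^2 + 3s - 10).
Factor s^2 + 3s - 10: two numbers with sum -3 and product -10 are 2 and -5, so s^2 + 3s - 10 = (s - 2)(s + 5).
Hence p(s) = (s - 2) (s + 2) (s + 5), with roots -5, -2, 2.
At least one eigenvalue has non-negative real part, so the system is not asymptotically stable.

-5, -2, 2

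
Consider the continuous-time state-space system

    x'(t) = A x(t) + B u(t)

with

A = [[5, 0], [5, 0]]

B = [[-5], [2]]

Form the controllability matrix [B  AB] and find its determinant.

175

AB = [[-25], [-25]]
Controllability matrix C = [B  AB] = [[-5, -25], [2, -25]]
det(C) = (-5)·(-25) - (-25)·2 = 125 - (-50) = 175
Since det(C) ≠ 0, rank(C) = 2 and the system is completely controllable.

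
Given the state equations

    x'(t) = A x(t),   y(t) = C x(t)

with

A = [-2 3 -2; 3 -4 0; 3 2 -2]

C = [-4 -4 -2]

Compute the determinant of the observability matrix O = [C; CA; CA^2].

CA = [[-10, 0, 12]]
CA^2 = [[56, -6, -4]]
Observability matrix O = [C; CA; CA^2] = [[-4, -4, -2], [-10, 0, 12], [56, -6, -4]]
Expanding along the first row, det(O) = (-4)·(0·(-4) - 12·(-6)) - (-4)·((-10)·(-4) - 12·56) + (-2)·((-10)·(-6) - 0·56) = (-4)·72 - (-4)·(-632) + (-2)·60 = -2936
Since det(O) ≠ 0, rank(O) = 3 and the system is completely observable.

-2936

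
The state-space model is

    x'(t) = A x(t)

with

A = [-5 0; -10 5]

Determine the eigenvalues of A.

-5, 5

det(sI - A) = s^2 - (tr A)s + det A, with tr A = (-5) + 5 = 0 and det A = (-5)·5 - 0·(-10) = -25 - 0 = -25.
So p(s) = det(sI - A) = s^2 - 25.
Factor s^2 - 25: two numbers with sum 0 and product -25 are 5 and -5, so s^2 - 25 = (s - 5)(s + 5).
Hence p(s) = (s - 5) (s + 5), with roots -5, 5.
At least one eigenvalue has non-negative real part, so the system is not asymptotically stable.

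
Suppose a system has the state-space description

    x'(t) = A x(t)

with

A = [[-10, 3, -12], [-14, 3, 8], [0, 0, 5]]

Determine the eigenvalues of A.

det(sI - A) = s^3 - (tr A)s^2 + (M11 + M22 + M33)s - det A, where Mii is the 2×2 principal minor of A obtained by deleting row i and column i.
tr A = (-10) + 3 + 5 = -2; M11 = 3·5 - 8·0 = 15 - 0 = 15; M22 = (-10)·5 - (-12)·0 = -50 - 0 = -50; M33 = (-10)·3 - 3·(-14) = -30 - (-42) = 12; sum of minors = -23.
det A = (-10)·(3·5 - 8·0) - 3·((-14)·5 - 8·0) + (-12)·((-14)·0 - 3·0) = (-10)·15 - 3·(-70) + (-12)·0 = 60.
So p(s) = det(sI - A) = s^3 + 2s^2 - 23s - 60.
Rational-root test: any integer root divides -60. Testing small divisors, s = -3 works: p(-3) = -27 + 18 + 69 + (-60) = 0, so (s + 3) is a factor.
Dividing, p(s) = (s + 3)(s^2 - s - 20).
Factor s^2 - s - 20: two numbers with sum 1 and product -20 are 5 and -4, so s^2 - s - 20 = (s - 5)(s + 4).
Hence p(s) = (s - 5) (s + 3) (s + 4), with roots -4, -3, 5.
At least one eigenvalue has non-negative real part, so the system is not asymptotically stable.

-4, -3, 5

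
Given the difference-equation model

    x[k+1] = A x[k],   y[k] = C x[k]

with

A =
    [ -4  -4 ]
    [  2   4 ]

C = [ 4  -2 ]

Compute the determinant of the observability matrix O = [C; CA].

-136

CA = [[-20, -24]]
Observability matrix O = [C; CA] = [[4, -2], [-20, -24]]
det(O) = 4·(-24) - (-2)·(-20) = -96 - 40 = -136
Since det(O) ≠ 0, rank(O) = 2 and the system is completely observable.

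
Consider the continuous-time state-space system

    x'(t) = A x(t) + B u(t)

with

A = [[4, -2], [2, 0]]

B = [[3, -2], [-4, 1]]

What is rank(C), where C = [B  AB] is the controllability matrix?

AB = [[20, -10], [6, -4]]
Controllability matrix C = [B  AB] = [[3, -2, 20, -10], [-4, 1, 6, -4]]
Take the 2×2 submatrix of C formed by columns 1, 2: [[3, -2], [-4, 1]]. Its determinant is 3·1 - (-2)·(-4) = 3 - 8 = -5 ≠ 0.
So rank(C) ≥ 2; since C has 2 rows, rank(C) = 2.
rank(C) = 2 = n, so the pair (A, B) is completely controllable.

2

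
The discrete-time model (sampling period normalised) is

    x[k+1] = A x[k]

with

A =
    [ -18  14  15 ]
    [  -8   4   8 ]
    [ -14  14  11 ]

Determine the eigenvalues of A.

det(zI - A) = z^3 - (tr A)z^2 + (M11 + M22 + M33)z - det A, where Mii is the 2×2 principal minor of A obtained by deleting row i and column i.
tr A = (-18) + 4 + 11 = -3; M11 = 4·11 - 8·14 = 44 - 112 = -68; M22 = (-18)·11 - 15·(-14) = -198 - (-210) = 12; M33 = (-18)·4 - 14·(-8) = -72 - (-112) = 40; sum of minors = -16.
det A = (-18)·(4·11 - 8·14) - 14·((-8)·11 - 8·(-14)) + 15·((-8)·14 - 4·(-14)) = (-18)·(-68) - 14·24 + 15·(-56) = 48.
So p(z) = det(zI - A) = z^3 + 3z^2 - 16z - 48.
Rational-root test: any integer root divides -48. Testing small divisors, z = -3 works: p(-3) = -27 + 27 + 48 + (-48) = 0, so (z + 3) is a factor.
Dividing, p(z) = (z + 3)(z^2 - 16).
Factor z^2 - 16: two numbers with sum 0 and product -16 are 4 and -4, so z^2 - 16 = (z - 4)(z + 4).
Hence p(z) = (z - 4) (z + 3) (z + 4), with roots -4, -3, 4.

-4, -3, 4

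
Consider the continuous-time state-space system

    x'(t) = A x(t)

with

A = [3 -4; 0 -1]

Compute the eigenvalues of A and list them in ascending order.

-1, 3

det(sI - A) = s^2 - (tr A)s + det A, with tr A = 3 + (-1) = 2 and det A = 3·(-1) - (-4)·0 = -3 - 0 = -3.
So p(s) = det(sI - A) = s^2 - 2s - 3.
Factor s^2 - 2s - 3: two numbers with sum 2 and product -3 are 3 and -1, so s^2 - 2s - 3 = (s - 3)(s + 1).
Hence p(s) = (s - 3) (s + 1), with roots -1, 3.
At least one eigenvalue has non-negative real part, so the system is not asymptotically stable.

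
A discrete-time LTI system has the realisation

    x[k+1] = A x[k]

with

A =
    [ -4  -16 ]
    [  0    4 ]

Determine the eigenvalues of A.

det(zI - A) = z^2 - (tr A)z + det A, with tr A = (-4) + 4 = 0 and det A = (-4)·4 - (-16)·0 = -16 - 0 = -16.
So p(z) = det(zI - A) = z^2 - 16.
Factor z^2 - 16: two numbers with sum 0 and product -16 are 4 and -4, so z^2 - 16 = (z - 4)(z + 4).
Hence p(z) = (z - 4) (z + 4), with roots -4, 4.

-4, 4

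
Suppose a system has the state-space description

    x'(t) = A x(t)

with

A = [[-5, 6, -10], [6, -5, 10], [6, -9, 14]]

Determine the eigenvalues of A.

-1, 1, 4

det(sI - A) = s^3 - (tr A)s^2 + (M11 + M22 + M33)s - det A, where Mii is the 2×2 principal minor of A obtained by deleting row i and column i.
tr A = (-5) + (-5) + 14 = 4; M11 = (-5)·14 - 10·(-9) = -70 - (-90) = 20; M22 = (-5)·14 - (-10)·6 = -70 - (-60) = -10; M33 = (-5)·(-5) - 6·6 = 25 - 36 = -11; sum of minors = -1.
det A = (-5)·((-5)·14 - 10·(-9)) - 6·(6·14 - 10·6) + (-10)·(6·(-9) - (-5)·6) = (-5)·20 - 6·24 + (-10)·(-24) = -4.
So p(s) = det(sI - A) = s^3 - 4s^2 - s + 4.
Rational-root test: any integer root divides 4. Testing small divisors, s = -1 works: p(-1) = -1 + (-4) + 1 + 4 = 0, so (s + 1) is a factor.
Dividing, p(s) = (s + 1)(s^2 - 5s + 4).
Factor s^2 - 5s + 4: two numbers with sum 5 and product 4 are 4 and 1, so s^2 - 5s + 4 = (s - 4)(s - 1).
Hence p(s) = (s - 4) (s - 1) (s + 1), with roots -1, 1, 4.
At least one eigenvalue has non-negative real part, so the system is not asymptotically stable.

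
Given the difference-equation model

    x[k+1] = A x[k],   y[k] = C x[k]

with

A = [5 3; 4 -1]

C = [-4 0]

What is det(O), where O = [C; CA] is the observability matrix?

48

CA = [[-20, -12]]
Observability matrix O = [C; CA] = [[-4, 0], [-20, -12]]
det(O) = (-4)·(-12) - 0·(-20) = 48 - 0 = 48
Since det(O) ≠ 0, rank(O) = 2 and the system is completely observable.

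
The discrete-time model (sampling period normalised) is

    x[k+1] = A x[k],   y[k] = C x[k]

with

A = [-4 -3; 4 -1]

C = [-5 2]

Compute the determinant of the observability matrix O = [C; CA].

-121

CA = [[28, 13]]
Observability matrix O = [C; CA] = [[-5, 2], [28, 13]]
det(O) = (-5)·13 - 2·28 = -65 - 56 = -121
Since det(O) ≠ 0, rank(O) = 2 and the system is completely observable.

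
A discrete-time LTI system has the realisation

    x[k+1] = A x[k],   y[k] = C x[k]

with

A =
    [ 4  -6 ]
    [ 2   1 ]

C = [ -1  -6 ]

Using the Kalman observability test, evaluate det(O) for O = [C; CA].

CA = [[-16, 0]]
Observability matrix O = [C; CA] = [[-1, -6], [-16, 0]]
det(O) = (-1)·0 - (-6)·(-16) = 0 - 96 = -96
Since det(O) ≠ 0, rank(O) = 2 and the system is completely observable.

-96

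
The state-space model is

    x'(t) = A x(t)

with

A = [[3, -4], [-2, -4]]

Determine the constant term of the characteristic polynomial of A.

For a 2×2 matrix, det(sI - A) = s^2 - (tr A)s + det A.
tr A = -1, det A = -20.
So p(s) = s^2 + s - 20.
The constant term is -20.

-20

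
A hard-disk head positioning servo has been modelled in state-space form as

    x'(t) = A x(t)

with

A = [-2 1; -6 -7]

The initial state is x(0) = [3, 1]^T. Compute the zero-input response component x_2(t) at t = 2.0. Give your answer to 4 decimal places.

det(sI - A) = s^2 - (tr A)s + det A, with tr A = (-2) + (-7) = -9 and det A = (-2)·(-7) - 1·(-6) = 14 - (-6) = 20.
So p(s) = det(sI - A) = s^2 + 9s + 20.
Factor s^2 + 9s + 20: two numbers with sum -9 and product 20 are -4 and -5, so s^2 + 9s + 20 = (s + 4)(s + 5).
Hence p(s) = (s + 4) (s + 5), with roots -5, -4.
The eigenvalues -5, -4 are distinct and real, so A is diagonalisable and x(t) = e^{At} x(0) = V diag(e^{λ_i t}) V^{-1} x(0), where the columns of V are the eigenvectors.
λ = -5: A - (-5)I = [[3, 1], [-6, -2]]. Row 1 gives 3·v1 + 1·v2 = 0, so take v_1 = [-1, 3]^T.
λ = -4: A - (-4)I = [[2, 1], [-6, -3]]. Row 1 gives 2·v1 + 1·v2 = 0, so take v_2 = [1, -2]^T.
V = [v_1 v_2] = [[-1, 1], [3, -2]] has det V = -1, so V^{-1} = adj(V)/det V = [[2, 1], [3, 1]].
Modal coordinates z(0) = V^{-1} x(0): 2·3 + 1·1 = 7; 3·3 + 1·1 = 10; so z(0) = [7, 10]^T.
x_2(t) = Σ_i (v_i)_2 · z_i(0) · e^{λ_i t} (row 2 of V times the modal terms).
x_2(2.0) = 3·7·e^{-5·2.0} + (-2)·10·e^{-4·2.0} = 21·0.000045 + (-20)·0.000335 = -0.0058.

-0.0058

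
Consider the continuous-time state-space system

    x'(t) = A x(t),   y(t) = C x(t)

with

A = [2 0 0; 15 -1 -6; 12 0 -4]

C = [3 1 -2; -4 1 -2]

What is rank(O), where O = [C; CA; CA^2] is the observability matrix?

2

CA = [[-3, -1, 2], [-17, -1, 2]]
CA^2 = [[3, 1, -2], [-25, 1, -2]]
Observability matrix O = [C; CA; CA^2] = [[3, 1, -2], [-4, 1, -2], [-3, -1, 2], [-17, -1, 2], [3, 1, -2], [-25, 1, -2]]
The columns c1, c2, c3 of O are linearly dependent: 2·c2 + c3 = 0 (check each entry), so rank(O) ≤ 2.
The 2×2 minor from rows 1, 2, columns 1, 2 is 3·1 - 1·(-4) = 3 - (-4) = 7 ≠ 0, so rank(O) = 2.
rank(O) = 2 < n = 3, so the pair (A, C) is not completely observable.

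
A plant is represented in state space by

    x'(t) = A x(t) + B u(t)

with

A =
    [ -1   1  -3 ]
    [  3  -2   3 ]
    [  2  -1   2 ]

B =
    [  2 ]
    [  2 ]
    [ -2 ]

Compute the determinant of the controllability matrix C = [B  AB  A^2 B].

AB = [[6], [-4], [-2]]
A^2B = [[-4], [20], [12]]
Controllability matrix C = [B  AB  A^2B] = [[2, 6, -4], [2, -4, 20], [-2, -2, 12]]
Expanding along the first row, det(C) = 2·((-4)·12 - 20·(-2)) - 6·(2·12 - 20·(-2)) + (-4)·(2·(-2) - (-4)·(-2)) = 2·(-8) - 6·64 + (-4)·(-12) = -352
Since det(C) ≠ 0, rank(C) = 3 and the system is completely controllable.

-352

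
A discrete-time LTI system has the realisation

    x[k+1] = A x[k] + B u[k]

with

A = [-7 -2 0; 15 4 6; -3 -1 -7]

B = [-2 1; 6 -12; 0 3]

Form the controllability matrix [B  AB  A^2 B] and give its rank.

AB = [[2, 17], [-6, -15], [0, -12]]
A^2B = [[-2, -89], [6, 123], [0, 48]]
Controllability matrix C = [B  AB  A^2B] = [[-2, 1, 2, 17, -2, -89], [6, -12, -6, -15, 6, 123], [0, 3, 0, -12, 0, 48]]
The rows r1, r2, r3 of C are linearly dependent: 3·r1 + r2 + 3·r3 = 0 (check each entry), so rank(C) ≤ 2.
The 2×2 minor from rows 1, 2, columns 1, 2 is (-2)·(-12) - 1·6 = 24 - 6 = 18 ≠ 0, so rank(C) = 2.
rank(C) = 2 < n = 3, so the pair (A, B) is not completely controllable.

2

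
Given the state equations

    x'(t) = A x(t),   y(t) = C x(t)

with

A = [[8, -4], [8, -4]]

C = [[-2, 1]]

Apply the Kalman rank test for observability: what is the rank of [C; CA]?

1

CA = [[-8, 4]]
Observability matrix O = [C; CA] = [[-2, 1], [-8, 4]]
Every row of O is a scalar multiple of row 1 = [-2, 1] (multipliers 1, 4), so the rows span a one-dimensional space.
O ≠ 0, hence rank(O) = 1.
rank(O) = 1 < n = 2, so the pair (A, C) is not completely observable.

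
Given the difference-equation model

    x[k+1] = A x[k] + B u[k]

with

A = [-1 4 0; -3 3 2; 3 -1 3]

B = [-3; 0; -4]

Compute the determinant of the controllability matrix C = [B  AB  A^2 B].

AB = [[3], [1], [-21]]
A^2B = [[1], [-48], [-55]]
Controllability matrix C = [B  AB  A^2B] = [[-3, 3, 1], [0, 1, -48], [-4, -21, -55]]
Expanding along the first row, det(C) = (-3)·(1·(-55) - (-48)·(-21)) - 3·(0·(-55) - (-48)·(-4)) + 1·(0·(-21) - 1·(-4)) = (-3)·(-1063) - 3·(-192) + 1·4 = 3769
Since det(C) ≠ 0, rank(C) = 3 and the system is completely controllable.

3769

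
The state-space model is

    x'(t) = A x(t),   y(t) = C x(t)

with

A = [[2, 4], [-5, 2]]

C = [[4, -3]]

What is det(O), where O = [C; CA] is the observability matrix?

CA = [[23, 10]]
Observability matrix O = [C; CA] = [[4, -3], [23, 10]]
det(O) = 4·10 - (-3)·23 = 40 - (-69) = 109
Since det(O) ≠ 0, rank(O) = 2 and the system is completely observable.

109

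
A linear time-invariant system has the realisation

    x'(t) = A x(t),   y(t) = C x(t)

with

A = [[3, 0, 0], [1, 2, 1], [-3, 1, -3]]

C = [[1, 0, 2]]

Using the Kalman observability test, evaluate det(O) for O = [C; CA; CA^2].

CA = [[-3, 2, -6]]
CA^2 = [[11, -2, 20]]
Observability matrix O = [C; CA; CA^2] = [[1, 0, 2], [-3, 2, -6], [11, -2, 20]]
Expanding along the first row, det(O) = 1·(2·20 - (-6)·(-2)) - 0·((-3)·20 - (-6)·11) + 2·((-3)·(-2) - 2·11) = 1·28 - 0·6 + 2·(-16) = -4
Since det(O) ≠ 0, rank(O) = 3 and the system is completely observable.

-4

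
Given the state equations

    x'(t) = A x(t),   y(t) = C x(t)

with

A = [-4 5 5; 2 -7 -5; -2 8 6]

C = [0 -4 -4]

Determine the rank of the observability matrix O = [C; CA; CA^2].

CA = [[0, -4, -4]]
CA^2 = [[0, -4, -4]]
Observability matrix O = [C; CA; CA^2] = [[0, -4, -4], [0, -4, -4], [0, -4, -4]]
Every row of O is a scalar multiple of row 1 = [0, -4, -4] (multipliers 1, 1, 1), so the rows span a one-dimensional space.
O ≠ 0, hence rank(O) = 1.
rank(O) = 1 < n = 3, so the pair (A, C) is not completely observable.

1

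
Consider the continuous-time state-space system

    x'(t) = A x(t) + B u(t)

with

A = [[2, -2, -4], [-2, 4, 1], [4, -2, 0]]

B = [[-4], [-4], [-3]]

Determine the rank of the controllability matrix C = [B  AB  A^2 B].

AB = [[12], [-11], [-8]]
A^2B = [[78], [-76], [70]]
Controllability matrix C = [B  AB  A^2B] = [[-4, 12, 78], [-4, -11, -76], [-3, -8, 70]]
det(C) = (-4)·((-11)·70 - (-76)·(-8)) - 12·((-4)·70 - (-76)·(-3)) + 78·((-4)·(-8) - (-11)·(-3)) = (-4)·(-1378) - 12·(-508) + 78·(-1) = 11530 ≠ 0, so rank(C) = 3.
rank(C) = 3 = n, so the pair (A, B) is completely controllable.

3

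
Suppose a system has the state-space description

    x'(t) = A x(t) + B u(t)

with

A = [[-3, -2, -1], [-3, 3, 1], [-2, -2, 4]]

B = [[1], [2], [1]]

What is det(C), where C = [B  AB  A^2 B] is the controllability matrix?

-348

AB = [[-8], [4], [-2]]
A^2B = [[18], [34], [0]]
Controllability matrix C = [B  AB  A^2B] = [[1, -8, 18], [2, 4, 34], [1, -2, 0]]
Expanding along the first row, det(C) = 1·(4·0 - 34·(-2)) - (-8)·(2·0 - 34·1) + 18·(2·(-2) - 4·1) = 1·68 - (-8)·(-34) + 18·(-8) = -348
Since det(C) ≠ 0, rank(C) = 3 and the system is completely controllable.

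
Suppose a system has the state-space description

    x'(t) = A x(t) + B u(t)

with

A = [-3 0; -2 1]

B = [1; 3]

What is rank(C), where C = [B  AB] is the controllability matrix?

2

AB = [[-3], [1]]
Controllability matrix C = [B  AB] = [[1, -3], [3, 1]]
det(C) = 1·1 - (-3)·3 = 1 - (-9) = 10 ≠ 0, so rank(C) = 2.
rank(C) = 2 = n, so the pair (A, B) is completely controllable.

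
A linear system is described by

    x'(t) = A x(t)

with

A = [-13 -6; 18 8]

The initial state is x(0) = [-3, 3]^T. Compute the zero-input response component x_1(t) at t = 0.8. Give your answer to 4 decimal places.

det(sI - A) = s^2 - (tr A)s + det A, with tr A = (-13) + 8 = -5 and det A = (-13)·8 - (-6)·18 = -104 - (-108) = 4.
So p(s) = det(sI - A) = s^2 + 5s + 4.
Factor s^2 + 5s + 4: two numbers with sum -5 and product 4 are -1 and -4, so s^2 + 5s + 4 = (s + 1)(s + 4).
Hence p(s) = (s + 1) (s + 4), with roots -4, -1.
The eigenvalues -4, -1 are distinct and real, so A is diagonalisable and x(t) = e^{At} x(0) = V diag(e^{λ_i t}) V^{-1} x(0), where the columns of V are the eigenvectors.
λ = -4: A - (-4)I = [[-9, -6], [18, 12]]. Row 1 gives (-9)·v1 + (-6)·v2 = 0, so take v_1 = [2, -3]^T.
λ = -1: A - (-1)I = [[-12, -6], [18, 9]]. Row 1 gives (-12)·v1 + (-6)·v2 = 0, so take v_2 = [-1, 2]^T.
V = [v_1 v_2] = [[2, -1], [-3, 2]] has det V = 1, so V^{-1} = adj(V)/det V = [[2, 1], [3, 2]].
Modal coordinates z(0) = V^{-1} x(0): 2·(-3) + 1·3 = -3; 3·(-3) + 2·3 = -3; so z(0) = [-3, -3]^T.
x_1(t) = Σ_i (v_i)_1 · z_i(0) · e^{λ_i t} (row 1 of V times the modal terms).
x_1(0.8) = 2·(-3)·e^{-4·0.8} + (-1)·(-3)·e^{-1·0.8} = (-6)·0.040762 + 3·0.449329 = 1.1034.

1.1034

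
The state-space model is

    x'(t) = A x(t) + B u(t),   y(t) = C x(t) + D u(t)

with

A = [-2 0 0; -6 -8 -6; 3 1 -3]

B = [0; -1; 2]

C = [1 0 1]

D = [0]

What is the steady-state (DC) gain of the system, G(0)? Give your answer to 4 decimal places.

0.5000

G(0) = C(-A)^{-1}B + D = -C A^{-1} B + D.
det A = -60, so A^{-1} = (1/-60)·adj(A) = [[-1/2, 0, 0], [3/5, -1/10, 1/5], [-3/10, -1/30, -4/15]]
A^{-1} B = [0, 1/2, -1/2]^T
C A^{-1} B = -1/2
G(0) = D - C A^{-1} B = 0 - (-1/2) = 1/2 ≈ 0.5000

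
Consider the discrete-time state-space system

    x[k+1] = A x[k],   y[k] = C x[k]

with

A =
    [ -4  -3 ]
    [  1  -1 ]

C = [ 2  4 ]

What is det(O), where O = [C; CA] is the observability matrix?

CA = [[-4, -10]]
Observability matrix O = [C; CA] = [[2, 4], [-4, -10]]
det(O) = 2·(-10) - 4·(-4) = -20 - (-16) = -4
Since det(O) ≠ 0, rank(O) = 2 and the system is completely observable.

-4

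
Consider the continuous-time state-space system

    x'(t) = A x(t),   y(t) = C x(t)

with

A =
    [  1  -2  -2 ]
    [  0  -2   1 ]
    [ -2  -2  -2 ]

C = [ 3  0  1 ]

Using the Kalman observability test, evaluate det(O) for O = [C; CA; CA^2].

742

CA = [[1, -8, -8]]
CA^2 = [[17, 30, 6]]
Observability matrix O = [C; CA; CA^2] = [[3, 0, 1], [1, -8, -8], [17, 30, 6]]
Expanding along the first row, det(O) = 3·((-8)·6 - (-8)·30) - 0·(1·6 - (-8)·17) + 1·(1·30 - (-8)·17) = 3·192 - 0·142 + 1·166 = 742
Since det(O) ≠ 0, rank(O) = 3 and the system is completely observable.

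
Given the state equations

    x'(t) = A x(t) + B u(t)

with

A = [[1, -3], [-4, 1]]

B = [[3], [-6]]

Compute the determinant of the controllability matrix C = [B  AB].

AB = [[21], [-18]]
Controllability matrix C = [B  AB] = [[3, 21], [-6, -18]]
det(C) = 3·(-18) - 21·(-6) = -54 - (-126) = 72
Since det(C) ≠ 0, rank(C) = 2 and the system is completely controllable.

72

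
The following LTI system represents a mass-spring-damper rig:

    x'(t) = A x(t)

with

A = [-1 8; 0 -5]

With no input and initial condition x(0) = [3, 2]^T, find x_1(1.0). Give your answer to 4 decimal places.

2.5482

det(sI - A) = s^2 - (tr A)s + det A, with tr A = (-1) + (-5) = -6 and det A = (-1)·(-5) - 8·0 = 5 - 0 = 5.
So p(s) = det(sI - A) = s^2 + 6s + 5.
Factor s^2 + 6s + 5: two numbers with sum -6 and product 5 are -1 and -5, so s^2 + 6s + 5 = (s + 1)(s + 5).
Hence p(s) = (s + 1) (s + 5), with roots -5, -1.
The eigenvalues -5, -1 are distinct and real, so A is diagonalisable and x(t) = e^{At} x(0) = V diag(e^{λ_i t}) V^{-1} x(0), where the columns of V are the eigenvectors.
λ = -5: A - (-5)I = [[4, 8], [0, 0]]. Row 1 gives 4·v1 + 8·v2 = 0, so take v_1 = [-2, 1]^T.
λ = -1: A - (-1)I = [[0, 8], [0, -4]]. Row 1 gives 0·v1 + 8·v2 = 0, so take v_2 = [1, 0]^T.
V = [v_1 v_2] = [[-2, 1], [1, 0]] has det V = -1, so V^{-1} = adj(V)/det V = [[0, 1], [1, 2]].
Modal coordinates z(0) = V^{-1} x(0): 0·3 + 1·2 = 2; 1·3 + 2·2 = 7; so z(0) = [2, 7]^T.
x_1(t) = Σ_i (v_i)_1 · z_i(0) · e^{λ_i t} (row 1 of V times the modal terms).
x_1(1.0) = (-2)·2·e^{-5·1.0} + 1·7·e^{-1·1.0} = (-4)·0.006738 + 7·0.367879 = 2.5482.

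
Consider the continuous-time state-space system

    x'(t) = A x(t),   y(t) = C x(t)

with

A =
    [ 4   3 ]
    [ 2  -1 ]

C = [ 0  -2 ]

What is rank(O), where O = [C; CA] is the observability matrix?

CA = [[-4, 2]]
Observability matrix O = [C; CA] = [[0, -2], [-4, 2]]
det(O) = 0·2 - (-2)·(-4) = 0 - 8 = -8 ≠ 0, so rank(O) = 2.
rank(O) = 2 = n, so the pair (A, C) is completely observable.

2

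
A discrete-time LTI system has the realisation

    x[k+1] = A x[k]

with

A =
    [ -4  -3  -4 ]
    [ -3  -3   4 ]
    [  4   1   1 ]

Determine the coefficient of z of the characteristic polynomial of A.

Expand det(zI - A) for the 3×3 matrix.
p(z) = z^3 + 6z^2 + 8z + 65.
(Check: constant term = det(-A) = (-1)^3 det A = 65; coefficient of z^2 = -tr A = 6.)
The coefficient of z is 8.

8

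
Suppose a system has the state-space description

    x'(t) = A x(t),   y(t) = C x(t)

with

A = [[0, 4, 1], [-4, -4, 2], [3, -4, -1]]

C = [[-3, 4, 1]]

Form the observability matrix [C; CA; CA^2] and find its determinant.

CA = [[-13, -32, 4]]
CA^2 = [[140, 60, -81]]
Observability matrix O = [C; CA; CA^2] = [[-3, 4, 1], [-13, -32, 4], [140, 60, -81]]
Expanding along the first row, det(O) = (-3)·((-32)·(-81) - 4·60) - 4·((-13)·(-81) - 4·140) + 1·((-13)·60 - (-32)·140) = (-3)·2352 - 4·493 + 1·3700 = -5328
Since det(O) ≠ 0, rank(O) = 3 and the system is completely observable.

-5328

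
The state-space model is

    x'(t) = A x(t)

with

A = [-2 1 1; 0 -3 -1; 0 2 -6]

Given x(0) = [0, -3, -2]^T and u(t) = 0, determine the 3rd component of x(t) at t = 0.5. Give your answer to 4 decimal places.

det(sI - A) = s^3 - (tr A)s^2 + (M11 + M22 + M33)s - det A, where Mii is the 2×2 principal minor of A obtained by deleting row i and column i.
tr A = (-2) + (-3) + (-6) = -11; M11 = (-3)·(-6) - (-1)·2 = 18 - (-2) = 20; M22 = (-2)·(-6) - 1·0 = 12 - 0 = 12; M33 = (-2)·(-3) - 1·0 = 6 - 0 = 6; sum of minors = 38.
det A = (-2)·((-3)·(-6) - (-1)·2) - 1·(0·(-6) - (-1)·0) + 1·(0·2 - (-3)·0) = (-2)·20 - 1·0 + 1·0 = -40.
So p(s) = det(sI - A) = s^3 + 11s^2 + 38s + 40.
Rational-root test: any integer root divides 40. Testing small divisors, s = -2 works: p(-2) = -8 + 44 + (-76) + 40 = 0, so (s + 2) is a factor.
Dividing, p(s) = (s + 2)(s^2 + 9s + 20).
Factor s^2 + 9s + 20: two numbers with sum -9 and product 20 are -4 and -5, so s^2 + 9s + 20 = (s + 4)(s + 5).
Hence p(s) = (s + 2) (s + 4) (s + 5), with roots -5, -4, -2.
The eigenvalues -5, -4, -2 are distinct and real, so A is diagonalisable and x(t) = e^{At} x(0) = V diag(e^{λ_i t}) V^{-1} x(0), where the columns of V are the eigenvectors.
λ = -5: A - (-5)I = [[3, 1, 1], [0, 2, -1], [0, 2, -1]]. v must be orthogonal to every row; (row 1) × (row 2) = [-3, 3, 6], so take v_1 = [1, -1, -2]^T.
λ = -4: A - (-4)I = [[2, 1, 1], [0, 1, -1], [0, 2, -2]]. v must be orthogonal to every row; (row 1) × (row 2) = [-2, 2, 2], so take v_2 = [1, -1, -1]^T.
λ = -2: A - (-2)I = [[0, 1, 1], [0, -1, -1], [0, 2, -4]]. v must be orthogonal to every row; (row 1) × (row 3) = [-6, 0, 0], so take v_3 = [1, 0, 0]^T.
V = [v_1 v_2 v_3] = [[1, 1, 1], [-1, -1, 0], [-2, -1, 0]] has det V = -1, so V^{-1} = adj(V)/det V = [[0, 1, -1], [0, -2, 1], [1, 1, 0]].
Modal coordinates z(0) = V^{-1} x(0): 0·0 + 1·(-3) + (-1)·(-2) = -1; 0·0 + (-2)·(-3) + 1·(-2) = 4; 1·0 + 1·(-3) + 0·(-2) = -3; so z(0) = [-1, 4, -3]^T.
x_3(t) = Σ_i (v_i)_3 · z_i(0) · e^{λ_i t} (row 3 of V times the modal terms).
x_3(0.5) = (-2)·(-1)·e^{-5·0.5} + (-1)·4·e^{-4·0.5} + 0·(-3)·e^{-2·0.5} = 2·0.082085 + (-4)·0.135335 + 0·0.367879 = -0.3772.

-0.3772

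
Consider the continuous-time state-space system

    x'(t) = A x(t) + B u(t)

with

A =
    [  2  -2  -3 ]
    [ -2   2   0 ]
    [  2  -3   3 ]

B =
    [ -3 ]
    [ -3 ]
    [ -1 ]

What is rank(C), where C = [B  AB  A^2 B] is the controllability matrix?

3

AB = [[3], [0], [0]]
A^2B = [[6], [-6], [6]]
Controllability matrix C = [B  AB  A^2B] = [[-3, 3, 6], [-3, 0, -6], [-1, 0, 6]]
det(C) = (-3)·(0·6 - (-6)·0) - 3·((-3)·6 - (-6)·(-1)) + 6·((-3)·0 - 0·(-1)) = (-3)·0 - 3·(-24) + 6·0 = 72 ≠ 0, so rank(C) = 3.
rank(C) = 3 = n, so the pair (A, B) is completely controllable.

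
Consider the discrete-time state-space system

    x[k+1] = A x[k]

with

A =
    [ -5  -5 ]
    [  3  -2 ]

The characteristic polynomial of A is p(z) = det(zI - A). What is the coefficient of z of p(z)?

7

For a 2×2 matrix, det(zI - A) = z^2 - (tr A)z + det A.
tr A = -7, det A = 25.
So p(z) = z^2 + 7z + 25.
The coefficient of z is 7.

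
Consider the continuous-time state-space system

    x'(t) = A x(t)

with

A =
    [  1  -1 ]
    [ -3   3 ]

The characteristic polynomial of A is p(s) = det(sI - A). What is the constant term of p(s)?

0

For a 2×2 matrix, det(sI - A) = s^2 - (tr A)s + det A.
tr A = 4, det A = 0.
So p(s) = s^2 - 4s.
The constant term is 0.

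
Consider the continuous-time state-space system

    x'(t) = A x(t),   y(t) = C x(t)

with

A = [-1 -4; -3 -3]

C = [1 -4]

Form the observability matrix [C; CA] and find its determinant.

CA = [[11, 8]]
Observability matrix O = [C; CA] = [[1, -4], [11, 8]]
det(O) = 1·8 - (-4)·11 = 8 - (-44) = 52
Since det(O) ≠ 0, rank(O) = 2 and the system is completely observable.

52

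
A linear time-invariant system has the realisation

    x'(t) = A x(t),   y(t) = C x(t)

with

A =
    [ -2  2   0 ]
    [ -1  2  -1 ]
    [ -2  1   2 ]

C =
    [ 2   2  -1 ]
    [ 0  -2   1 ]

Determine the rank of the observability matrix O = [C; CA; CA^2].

3

CA = [[-4, 7, -4], [0, -3, 4]]
CA^2 = [[9, 2, -15], [-5, -2, 11]]
Observability matrix O = [C; CA; CA^2] = [[2, 2, -1], [0, -2, 1], [-4, 7, -4], [0, -3, 4], [9, 2, -15], [-5, -2, 11]]
Take the 3×3 submatrix of O formed by rows 1, 2, 3: [[2, 2, -1], [0, -2, 1], [-4, 7, -4]]. Its determinant is 2·((-2)·(-4) - 1·7) - 2·(0·(-4) - 1·(-4)) + (-1)·(0·7 - (-2)·(-4)) = 2·1 - 2·4 + (-1)·(-8) = 2 ≠ 0.
So rank(O) ≥ 3; since O has 3 columns, rank(O) = 3.
rank(O) = 3 = n, so the pair (A, C) is completely observable.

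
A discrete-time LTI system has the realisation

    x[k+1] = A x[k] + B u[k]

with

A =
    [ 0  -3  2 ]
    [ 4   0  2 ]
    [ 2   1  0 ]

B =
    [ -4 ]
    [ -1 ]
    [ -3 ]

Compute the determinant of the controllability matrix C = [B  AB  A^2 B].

AB = [[-3], [-22], [-9]]
A^2B = [[48], [-30], [-28]]
Controllability matrix C = [B  AB  A^2B] = [[-4, -3, 48], [-1, -22, -30], [-3, -9, -28]]
Expanding along the first row, det(C) = (-4)·((-22)·(-28) - (-30)·(-9)) - (-3)·((-1)·(-28) - (-30)·(-3)) + 48·((-1)·(-9) - (-22)·(-3)) = (-4)·346 - (-3)·(-62) + 48·(-57) = -4306
Since det(C) ≠ 0, rank(C) = 3 and the system is completely controllable.

-4306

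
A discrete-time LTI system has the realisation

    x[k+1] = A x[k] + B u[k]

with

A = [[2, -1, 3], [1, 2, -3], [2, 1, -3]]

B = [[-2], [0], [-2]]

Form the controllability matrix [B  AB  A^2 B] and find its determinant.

-160

AB = [[-10], [4], [2]]
A^2B = [[-18], [-8], [-22]]
Controllability matrix C = [B  AB  A^2B] = [[-2, -10, -18], [0, 4, -8], [-2, 2, -22]]
Expanding along the first row, det(C) = (-2)·(4·(-22) - (-8)·2) - (-10)·(0·(-22) - (-8)·(-2)) + (-18)·(0·2 - 4·(-2)) = (-2)·(-72) - (-10)·(-16) + (-18)·8 = -160
Since det(C) ≠ 0, rank(C) = 3 and the system is completely controllable.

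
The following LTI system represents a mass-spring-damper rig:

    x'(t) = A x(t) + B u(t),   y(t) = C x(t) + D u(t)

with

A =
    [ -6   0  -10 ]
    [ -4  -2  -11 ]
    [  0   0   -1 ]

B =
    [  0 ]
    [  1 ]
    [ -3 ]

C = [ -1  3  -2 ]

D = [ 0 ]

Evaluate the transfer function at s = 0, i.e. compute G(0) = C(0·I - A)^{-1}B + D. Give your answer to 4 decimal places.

22.0000

G(0) = C(-A)^{-1}B + D = -C A^{-1} B + D.
det A = -12, so A^{-1} = (1/-12)·adj(A) = [[-1/6, 0, 5/3], [1/3, -1/2, 13/6], [0, 0, -1]]
A^{-1} B = [-5, -7, 3]^T
C A^{-1} B = -22
G(0) = D - C A^{-1} B = 0 - (-22) = 22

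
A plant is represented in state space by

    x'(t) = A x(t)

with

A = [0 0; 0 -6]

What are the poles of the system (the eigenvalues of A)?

-6, 0

det(sI - A) = s^2 - (tr A)s + det A, with tr A = 0 + (-6) = -6 and det A = 0·(-6) - 0·0 = 0 - 0 = 0.
So p(s) = det(sI - A) = s^2 + 6s.
Factor s^2 + 6s: two numbers with sum -6 and product 0 are 0 and -6, so s^2 + 6s = s(s + 6).
Hence p(s) = s (s + 6), with roots -6, 0.
At least one eigenvalue has non-negative real part, so the system is not asymptotically stable.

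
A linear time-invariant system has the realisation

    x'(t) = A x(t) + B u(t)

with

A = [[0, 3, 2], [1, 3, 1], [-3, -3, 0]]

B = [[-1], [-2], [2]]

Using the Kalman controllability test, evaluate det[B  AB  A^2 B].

-43

AB = [[-2], [-5], [9]]
A^2B = [[3], [-8], [21]]
Controllability matrix C = [B  AB  A^2B] = [[-1, -2, 3], [-2, -5, -8], [2, 9, 21]]
Expanding along the first row, det(C) = (-1)·((-5)·21 - (-8)·9) - (-2)·((-2)·21 - (-8)·2) + 3·((-2)·9 - (-5)·2) = (-1)·(-33) - (-2)·(-26) + 3·(-8) = -43
Since det(C) ≠ 0, rank(C) = 3 and the system is completely controllable.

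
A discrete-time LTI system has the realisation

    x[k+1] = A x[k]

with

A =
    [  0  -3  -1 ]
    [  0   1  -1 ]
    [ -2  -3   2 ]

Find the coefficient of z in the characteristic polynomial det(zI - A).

-3

Expand det(zI - A) for the 3×3 matrix.
p(z) = z^3 - 3z^2 - 3z + 8.
(Check: constant term = det(-A) = (-1)^3 det A = 8; coefficient of z^2 = -tr A = -3.)
The coefficient of z is -3.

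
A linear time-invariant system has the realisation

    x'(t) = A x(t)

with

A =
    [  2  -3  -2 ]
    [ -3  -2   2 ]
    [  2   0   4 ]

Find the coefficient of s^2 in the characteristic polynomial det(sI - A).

-4

Expand det(sI - A) for the 3×3 matrix.
p(s) = s^3 - 4s^2 - 9s + 72.
(Check: constant term = det(-A) = (-1)^3 det A = 72; coefficient of s^2 = -tr A = -4.)
The coefficient of s^2 is -4.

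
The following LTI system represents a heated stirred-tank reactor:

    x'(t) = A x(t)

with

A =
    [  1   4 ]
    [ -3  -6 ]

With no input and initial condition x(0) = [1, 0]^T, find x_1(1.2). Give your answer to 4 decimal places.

det(sI - A) = s^2 - (tr A)s + det A, with tr A = 1 + (-6) = -5 and det A = 1·(-6) - 4·(-3) = -6 - (-12) = 6.
So p(s) = det(sI - A) = s^2 + 5s + 6.
Factor s^2 + 5s + 6: two numbers with sum -5 and product 6 are -2 and -3, so s^2 + 5s + 6 = (s + 2)(s + 3).
Hence p(s) = (s + 2) (s + 3), with roots -3, -2.
The eigenvalues -3, -2 are distinct and real, so A is diagonalisable and x(t) = e^{At} x(0) = V diag(e^{λ_i t}) V^{-1} x(0), where the columns of V are the eigenvectors.
λ = -3: A - (-3)I = [[4, 4], [-3, -3]]. Row 1 gives 4·v1 + 4·v2 = 0, so take v_1 = [-1, 1]^T.
λ = -2: A - (-2)I = [[3, 4], [-3, -4]]. Row 1 gives 3·v1 + 4·v2 = 0, so take v_2 = [4, -3]^T.
V = [v_1 v_2] = [[-1, 4], [1, -3]] has det V = -1, so V^{-1} = adj(V)/det V = [[3, 4], [1, 1]].
Modal coordinates z(0) = V^{-1} x(0): 3·1 + 4·0 = 3; 1·1 + 1·0 = 1; so z(0) = [3, 1]^T.
x_1(t) = Σ_i (v_i)_1 · z_i(0) · e^{λ_i t} (row 1 of V times the modal terms).
x_1(1.2) = (-1)·3·e^{-3·1.2} + 4·1·e^{-2·1.2} = (-3)·0.027324 + 4·0.090718 = 0.2809.

0.2809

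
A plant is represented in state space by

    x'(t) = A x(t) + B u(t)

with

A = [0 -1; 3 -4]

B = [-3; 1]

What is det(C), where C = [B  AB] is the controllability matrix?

AB = [[-1], [-13]]
Controllability matrix C = [B  AB] = [[-3, -1], [1, -13]]
det(C) = (-3)·(-13) - (-1)·1 = 39 - (-1) = 40
Since det(C) ≠ 0, rank(C) = 2 and the system is completely controllable.

40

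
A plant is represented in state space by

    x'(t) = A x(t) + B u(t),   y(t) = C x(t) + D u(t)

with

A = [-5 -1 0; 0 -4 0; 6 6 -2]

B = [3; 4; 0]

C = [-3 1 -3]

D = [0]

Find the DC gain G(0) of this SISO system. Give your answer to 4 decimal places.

G(0) = C(-A)^{-1}B + D = -C A^{-1} B + D.
det A = -40, so A^{-1} = (1/-40)·adj(A) = [[-1/5, 1/20, 0], [0, -1/4, 0], [-3/5, -3/5, -1/2]]
A^{-1} B = [-2/5, -1, -21/5]^T
C A^{-1} B = 64/5
G(0) = D - C A^{-1} B = 0 - (64/5) = -64/5 ≈ -12.8000

-12.8000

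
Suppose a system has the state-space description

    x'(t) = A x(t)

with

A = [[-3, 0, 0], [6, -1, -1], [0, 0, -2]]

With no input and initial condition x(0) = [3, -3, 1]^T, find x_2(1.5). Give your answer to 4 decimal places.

1.0655

det(sI - A) = s^3 - (tr A)s^2 + (M11 + M22 + M33)s - det A, where Mii is the 2×2 principal minor of A obtained by deleting row i and column i.
tr A = (-3) + (-1) + (-2) = -6; M11 = (-1)·(-2) - (-1)·0 = 2 - 0 = 2; M22 = (-3)·(-2) - 0·0 = 6 - 0 = 6; M33 = (-3)·(-1) - 0·6 = 3 - 0 = 3; sum of minors = 11.
det A = (-3)·((-1)·(-2) - (-1)·0) - 0·(6·(-2) - (-1)·0) + 0·(6·0 - (-1)·0) = (-3)·2 - 0·(-12) + 0·0 = -6.
So p(s) = det(sI - A) = s^3 + 6s^2 + 11s + 6.
Rational-root test: any integer root divides 6. Testing small divisors, s = -1 works: p(-1) = -1 + 6 + (-11) + 6 = 0, so (s + 1) is a factor.
Dividing, p(s) = (s + 1)(s^2 + 5s + 6).
Factor s^2 + 5s + 6: two numbers with sum -5 and product 6 are -2 and -3, so s^2 + 5s + 6 = (s + 2)(s + 3).
Hence p(s) = (s + 1) (s + 2) (s + 3), with roots -3, -2, -1.
The eigenvalues -3, -2, -1 are distinct and real, so A is diagonalisable and x(t) = e^{At} x(0) = V diag(e^{λ_i t}) V^{-1} x(0), where the columns of V are the eigenvectors.
λ = -3: A - (-3)I = [[0, 0, 0], [6, 2, -1], [0, 0, 1]]. v must be orthogonal to every row; (row 2) × (row 3) = [2, -6, 0], so take v_1 = [1, -3, 0]^T.
λ = -2: A - (-2)I = [[-1, 0, 0], [6, 1, -1], [0, 0, 0]]. v must be orthogonal to every row; (row 1) × (row 2) = [0, -1, -1], so take v_2 = [0, 1, 1]^T.
λ = -1: A - (-1)I = [[-2, 0, 0], [6, 0, -1], [0, 0, -1]]. v must be orthogonal to every row; (row 1) × (row 2) = [0, -2, 0], so take v_3 = [0, 1, 0]^T.
V = [v_1 v_2 v_3] = [[1, 0, 0], [-3, 1, 1], [0, 1, 0]] has det V = -1, so V^{-1} = adj(V)/det V = [[1, 0, 0], [0, 0, 1], [3, 1, -1]].
Modal coordinates z(0) = V^{-1} x(0): 1·3 + 0·(-3) + 0·1 = 3; 0·3 + 0·(-3) + 1·1 = 1; 3·3 + 1·(-3) + (-1)·1 = 5; so z(0) = [3, 1, 5]^T.
x_2(t) = Σ_i (v_i)_2 · z_i(0) · e^{λ_i t} (row 2 of V times the modal terms).
x_2(1.5) = (-3)·3·e^{-3·1.5} + 1·1·e^{-2·1.5} + 1·5·e^{-1·1.5} = (-9)·0.011109 + 1·0.049787 + 5·0.223130 = 1.0655.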